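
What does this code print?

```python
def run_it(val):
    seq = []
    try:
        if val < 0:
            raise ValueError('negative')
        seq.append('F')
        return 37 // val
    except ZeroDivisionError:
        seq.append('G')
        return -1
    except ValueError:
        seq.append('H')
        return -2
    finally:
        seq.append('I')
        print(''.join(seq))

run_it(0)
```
FGI

val=0 causes ZeroDivisionError, caught, finally prints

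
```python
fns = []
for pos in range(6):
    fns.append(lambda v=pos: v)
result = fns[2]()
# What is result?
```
2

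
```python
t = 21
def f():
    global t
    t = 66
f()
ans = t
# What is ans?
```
66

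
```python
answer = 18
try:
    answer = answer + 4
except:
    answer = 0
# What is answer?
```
22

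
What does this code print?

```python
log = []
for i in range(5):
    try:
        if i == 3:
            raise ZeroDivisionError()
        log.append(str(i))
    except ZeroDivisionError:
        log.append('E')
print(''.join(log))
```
012E4

Exception on i=3 caught, loop continues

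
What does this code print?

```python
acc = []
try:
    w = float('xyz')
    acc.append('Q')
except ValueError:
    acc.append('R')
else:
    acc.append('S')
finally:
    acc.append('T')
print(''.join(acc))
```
RT

Exception: except runs, else skipped, finally runs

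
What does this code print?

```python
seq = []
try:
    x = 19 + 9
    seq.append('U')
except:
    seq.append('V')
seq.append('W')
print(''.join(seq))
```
UW

No exception, try block completes normally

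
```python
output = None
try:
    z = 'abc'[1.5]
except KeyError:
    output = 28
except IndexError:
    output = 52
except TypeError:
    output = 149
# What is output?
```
149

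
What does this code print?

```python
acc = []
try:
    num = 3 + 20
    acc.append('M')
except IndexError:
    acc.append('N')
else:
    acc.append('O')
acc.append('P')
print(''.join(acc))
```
MOP

else block runs when no exception occurs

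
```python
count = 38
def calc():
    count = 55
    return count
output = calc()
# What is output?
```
55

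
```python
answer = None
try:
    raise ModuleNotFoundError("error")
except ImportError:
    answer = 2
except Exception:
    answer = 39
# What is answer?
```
2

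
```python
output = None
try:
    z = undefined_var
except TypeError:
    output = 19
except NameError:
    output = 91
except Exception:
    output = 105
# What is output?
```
91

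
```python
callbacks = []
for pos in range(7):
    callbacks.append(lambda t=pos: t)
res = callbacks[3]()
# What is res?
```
3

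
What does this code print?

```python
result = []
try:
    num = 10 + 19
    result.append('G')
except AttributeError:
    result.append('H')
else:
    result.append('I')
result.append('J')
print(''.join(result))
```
GIJ

else block runs when no exception occurs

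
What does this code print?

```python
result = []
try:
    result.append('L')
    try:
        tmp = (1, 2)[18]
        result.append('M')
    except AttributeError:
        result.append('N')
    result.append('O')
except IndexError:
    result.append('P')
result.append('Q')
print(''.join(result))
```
LPQ

Inner handler doesn't match, propagates to outer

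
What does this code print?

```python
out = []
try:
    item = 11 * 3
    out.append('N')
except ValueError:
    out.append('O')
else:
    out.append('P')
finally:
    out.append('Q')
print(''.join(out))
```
NPQ

else runs before finally when no exception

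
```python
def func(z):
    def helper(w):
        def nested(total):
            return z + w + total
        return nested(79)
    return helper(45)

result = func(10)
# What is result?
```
134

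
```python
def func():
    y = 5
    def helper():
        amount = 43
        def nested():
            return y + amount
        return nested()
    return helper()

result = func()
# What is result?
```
48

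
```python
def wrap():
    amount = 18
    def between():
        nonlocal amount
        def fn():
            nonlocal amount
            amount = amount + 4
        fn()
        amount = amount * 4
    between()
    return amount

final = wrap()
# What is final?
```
88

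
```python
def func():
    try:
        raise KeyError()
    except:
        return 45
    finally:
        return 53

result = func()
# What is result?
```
53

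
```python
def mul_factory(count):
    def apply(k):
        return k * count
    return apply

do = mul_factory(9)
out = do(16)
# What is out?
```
144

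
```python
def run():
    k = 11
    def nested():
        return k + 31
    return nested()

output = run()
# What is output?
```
42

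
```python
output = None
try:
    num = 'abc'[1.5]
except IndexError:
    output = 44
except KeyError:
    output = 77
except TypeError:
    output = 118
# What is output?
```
118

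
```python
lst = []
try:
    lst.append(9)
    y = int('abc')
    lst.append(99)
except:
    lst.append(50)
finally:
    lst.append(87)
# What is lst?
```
[9, 50, 87]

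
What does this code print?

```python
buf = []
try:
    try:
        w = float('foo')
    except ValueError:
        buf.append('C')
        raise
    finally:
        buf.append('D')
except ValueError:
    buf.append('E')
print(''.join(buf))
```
CDE

finally runs before re-raised exception propagates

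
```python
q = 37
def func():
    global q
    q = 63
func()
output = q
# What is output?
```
63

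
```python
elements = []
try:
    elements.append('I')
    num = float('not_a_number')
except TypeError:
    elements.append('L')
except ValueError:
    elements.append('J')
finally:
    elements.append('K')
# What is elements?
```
['I', 'J', 'K']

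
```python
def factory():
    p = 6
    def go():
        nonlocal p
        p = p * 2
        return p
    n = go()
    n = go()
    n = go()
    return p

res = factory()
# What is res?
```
48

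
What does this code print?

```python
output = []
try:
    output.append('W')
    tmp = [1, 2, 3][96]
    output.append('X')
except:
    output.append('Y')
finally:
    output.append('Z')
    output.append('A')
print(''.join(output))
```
WYZA

Code before exception runs, then except, then all of finally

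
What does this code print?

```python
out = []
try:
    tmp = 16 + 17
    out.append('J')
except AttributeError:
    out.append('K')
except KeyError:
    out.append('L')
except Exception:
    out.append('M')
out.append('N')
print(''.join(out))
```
JN

No exception, try block completes normally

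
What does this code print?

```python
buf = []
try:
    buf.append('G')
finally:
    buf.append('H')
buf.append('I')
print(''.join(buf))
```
GHI

try/finally without except, no exception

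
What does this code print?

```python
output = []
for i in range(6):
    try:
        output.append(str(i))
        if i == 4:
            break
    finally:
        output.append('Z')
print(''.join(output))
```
0Z1Z2Z3Z4Z

finally runs even when breaking out of loop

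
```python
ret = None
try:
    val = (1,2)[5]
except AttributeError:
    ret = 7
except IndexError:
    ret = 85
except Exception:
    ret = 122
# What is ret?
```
85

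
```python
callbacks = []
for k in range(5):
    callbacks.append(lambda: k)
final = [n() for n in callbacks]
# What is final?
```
[4, 4, 4, 4, 4]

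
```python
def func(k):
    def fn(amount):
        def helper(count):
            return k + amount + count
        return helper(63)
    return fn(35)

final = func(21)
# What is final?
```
119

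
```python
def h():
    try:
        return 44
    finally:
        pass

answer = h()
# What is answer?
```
44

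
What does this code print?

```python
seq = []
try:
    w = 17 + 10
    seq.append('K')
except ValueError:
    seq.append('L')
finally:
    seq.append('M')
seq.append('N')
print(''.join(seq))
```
KMN

finally runs after normal execution too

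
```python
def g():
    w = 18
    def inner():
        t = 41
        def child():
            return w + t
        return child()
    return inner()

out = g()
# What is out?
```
59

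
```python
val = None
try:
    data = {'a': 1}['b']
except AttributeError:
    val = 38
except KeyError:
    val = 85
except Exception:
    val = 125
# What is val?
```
85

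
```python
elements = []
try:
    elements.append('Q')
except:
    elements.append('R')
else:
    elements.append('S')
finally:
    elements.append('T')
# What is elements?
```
['Q', 'S', 'T']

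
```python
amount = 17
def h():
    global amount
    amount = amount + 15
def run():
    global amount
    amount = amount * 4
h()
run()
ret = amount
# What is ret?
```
128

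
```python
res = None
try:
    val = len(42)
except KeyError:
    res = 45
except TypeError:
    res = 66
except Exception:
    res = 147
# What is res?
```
66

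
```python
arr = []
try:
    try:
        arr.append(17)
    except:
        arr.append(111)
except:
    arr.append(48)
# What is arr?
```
[17]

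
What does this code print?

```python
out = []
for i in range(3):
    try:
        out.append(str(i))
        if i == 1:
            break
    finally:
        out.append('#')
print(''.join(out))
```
0#1#

finally runs even when breaking out of loop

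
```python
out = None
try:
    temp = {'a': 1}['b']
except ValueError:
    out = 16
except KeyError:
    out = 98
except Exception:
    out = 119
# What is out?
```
98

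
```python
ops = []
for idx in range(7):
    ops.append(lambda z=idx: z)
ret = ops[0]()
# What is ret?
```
0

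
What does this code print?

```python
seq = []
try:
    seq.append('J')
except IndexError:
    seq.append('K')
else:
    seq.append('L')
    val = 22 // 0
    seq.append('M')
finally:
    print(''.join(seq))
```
JL

Try succeeds, else appends 'L', ZeroDivisionError in else is uncaught, finally prints before exception propagates ('M' never appended)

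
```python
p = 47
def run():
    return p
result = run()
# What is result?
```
47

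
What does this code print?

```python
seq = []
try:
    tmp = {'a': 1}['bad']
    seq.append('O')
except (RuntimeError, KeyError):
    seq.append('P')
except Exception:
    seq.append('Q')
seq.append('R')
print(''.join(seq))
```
PR

KeyError matches tuple containing it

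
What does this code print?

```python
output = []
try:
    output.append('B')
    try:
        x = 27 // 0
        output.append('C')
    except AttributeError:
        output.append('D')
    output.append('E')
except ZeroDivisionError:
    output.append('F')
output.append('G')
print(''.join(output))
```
BFG

Inner handler doesn't match, propagates to outer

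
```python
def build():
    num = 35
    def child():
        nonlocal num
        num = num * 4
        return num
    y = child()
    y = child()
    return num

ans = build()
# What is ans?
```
560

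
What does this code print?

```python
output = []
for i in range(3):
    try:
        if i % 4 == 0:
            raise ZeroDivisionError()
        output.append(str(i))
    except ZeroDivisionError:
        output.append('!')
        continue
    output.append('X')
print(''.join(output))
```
!1X2X

continue in except skips rest of loop body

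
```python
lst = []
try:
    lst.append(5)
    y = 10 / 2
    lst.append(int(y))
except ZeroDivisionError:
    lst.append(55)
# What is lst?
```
[5, 5]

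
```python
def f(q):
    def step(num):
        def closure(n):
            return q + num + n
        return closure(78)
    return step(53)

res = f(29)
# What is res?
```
160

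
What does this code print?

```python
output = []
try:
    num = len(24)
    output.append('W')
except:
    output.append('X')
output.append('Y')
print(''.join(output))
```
XY

Exception raised in try, caught by bare except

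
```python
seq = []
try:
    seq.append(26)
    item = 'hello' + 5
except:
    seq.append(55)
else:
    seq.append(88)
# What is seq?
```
[26, 55]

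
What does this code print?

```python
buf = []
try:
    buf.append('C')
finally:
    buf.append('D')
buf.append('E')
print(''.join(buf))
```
CDE

try/finally without except, no exception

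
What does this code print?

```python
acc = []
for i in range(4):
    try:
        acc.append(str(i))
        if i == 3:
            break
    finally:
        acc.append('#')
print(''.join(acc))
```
0#1#2#3#

finally runs even when breaking out of loop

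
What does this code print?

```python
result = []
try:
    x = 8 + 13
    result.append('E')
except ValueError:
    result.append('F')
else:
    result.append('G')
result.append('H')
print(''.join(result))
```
EGH

else block runs when no exception occurs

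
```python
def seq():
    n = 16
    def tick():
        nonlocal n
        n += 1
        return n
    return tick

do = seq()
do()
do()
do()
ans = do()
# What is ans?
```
20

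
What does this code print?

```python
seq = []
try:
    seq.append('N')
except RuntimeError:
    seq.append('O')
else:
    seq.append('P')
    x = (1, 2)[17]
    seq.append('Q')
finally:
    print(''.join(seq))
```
NP

Try succeeds, else appends 'P', IndexError in else is uncaught, finally prints before exception propagates ('Q' never appended)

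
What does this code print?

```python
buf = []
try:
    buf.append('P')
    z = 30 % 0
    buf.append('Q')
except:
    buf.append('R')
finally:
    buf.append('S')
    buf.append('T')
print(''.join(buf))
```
PRST

Code before exception runs, then except, then all of finally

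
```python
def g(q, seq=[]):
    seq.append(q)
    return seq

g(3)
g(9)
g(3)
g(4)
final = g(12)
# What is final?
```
[3, 9, 3, 4, 12]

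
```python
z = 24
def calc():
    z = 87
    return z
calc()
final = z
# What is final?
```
24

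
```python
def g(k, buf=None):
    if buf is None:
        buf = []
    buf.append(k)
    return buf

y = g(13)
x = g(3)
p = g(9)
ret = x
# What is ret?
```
[3]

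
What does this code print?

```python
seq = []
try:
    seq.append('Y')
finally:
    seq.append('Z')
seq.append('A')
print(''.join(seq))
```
YZA

try/finally without except, no exception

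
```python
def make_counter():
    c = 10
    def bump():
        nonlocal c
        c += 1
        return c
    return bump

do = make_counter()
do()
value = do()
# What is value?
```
12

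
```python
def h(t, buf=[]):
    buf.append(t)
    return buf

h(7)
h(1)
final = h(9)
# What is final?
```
[7, 1, 9]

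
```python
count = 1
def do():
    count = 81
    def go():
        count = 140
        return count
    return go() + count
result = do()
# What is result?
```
221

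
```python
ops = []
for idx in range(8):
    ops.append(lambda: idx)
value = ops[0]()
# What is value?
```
7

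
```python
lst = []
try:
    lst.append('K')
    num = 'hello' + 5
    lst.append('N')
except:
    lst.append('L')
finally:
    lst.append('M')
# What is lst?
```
['K', 'L', 'M']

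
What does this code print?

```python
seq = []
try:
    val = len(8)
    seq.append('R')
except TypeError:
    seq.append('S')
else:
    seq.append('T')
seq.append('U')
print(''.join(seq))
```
SU

else block skipped when exception is caught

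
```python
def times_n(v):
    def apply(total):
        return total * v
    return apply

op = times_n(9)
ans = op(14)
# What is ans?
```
126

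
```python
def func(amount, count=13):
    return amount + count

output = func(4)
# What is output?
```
17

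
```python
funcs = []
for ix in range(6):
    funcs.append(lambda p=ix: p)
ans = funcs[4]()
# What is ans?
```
4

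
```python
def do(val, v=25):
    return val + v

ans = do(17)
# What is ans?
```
42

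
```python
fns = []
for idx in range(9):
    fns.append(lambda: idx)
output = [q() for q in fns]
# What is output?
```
[8, 8, 8, 8, 8, 8, 8, 8, 8]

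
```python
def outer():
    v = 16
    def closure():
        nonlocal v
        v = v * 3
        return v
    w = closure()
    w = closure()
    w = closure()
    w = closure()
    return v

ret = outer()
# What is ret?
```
1296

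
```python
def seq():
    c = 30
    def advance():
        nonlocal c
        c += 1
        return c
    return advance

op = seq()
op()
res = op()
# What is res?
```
32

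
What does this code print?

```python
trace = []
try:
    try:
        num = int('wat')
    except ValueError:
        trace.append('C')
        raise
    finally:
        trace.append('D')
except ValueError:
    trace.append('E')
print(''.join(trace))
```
CDE

finally runs before re-raised exception propagates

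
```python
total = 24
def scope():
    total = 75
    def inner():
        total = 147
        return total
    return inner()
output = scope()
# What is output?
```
147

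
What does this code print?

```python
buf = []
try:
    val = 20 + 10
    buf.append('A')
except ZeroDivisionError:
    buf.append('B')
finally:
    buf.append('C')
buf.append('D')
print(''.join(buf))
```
ACD

finally runs after normal execution too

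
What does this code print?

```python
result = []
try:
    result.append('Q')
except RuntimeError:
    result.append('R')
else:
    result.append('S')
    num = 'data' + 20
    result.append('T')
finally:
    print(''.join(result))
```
QS

Try succeeds, else appends 'S', TypeError in else is uncaught, finally prints before exception propagates ('T' never appended)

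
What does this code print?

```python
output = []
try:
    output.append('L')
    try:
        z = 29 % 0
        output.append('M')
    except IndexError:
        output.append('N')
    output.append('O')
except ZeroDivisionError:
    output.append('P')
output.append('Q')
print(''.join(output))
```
LPQ

Inner handler doesn't match, propagates to outer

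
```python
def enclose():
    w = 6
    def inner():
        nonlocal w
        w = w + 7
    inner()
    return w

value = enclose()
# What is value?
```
13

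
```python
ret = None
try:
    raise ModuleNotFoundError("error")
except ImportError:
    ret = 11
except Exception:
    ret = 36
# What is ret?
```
11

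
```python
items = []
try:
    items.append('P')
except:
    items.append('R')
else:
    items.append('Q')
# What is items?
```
['P', 'Q']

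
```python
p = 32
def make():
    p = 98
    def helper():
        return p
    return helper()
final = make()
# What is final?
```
98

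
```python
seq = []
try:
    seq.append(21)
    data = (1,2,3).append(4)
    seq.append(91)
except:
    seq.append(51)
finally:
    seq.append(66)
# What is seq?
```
[21, 51, 66]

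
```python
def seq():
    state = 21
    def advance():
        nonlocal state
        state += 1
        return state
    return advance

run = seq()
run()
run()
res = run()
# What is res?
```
24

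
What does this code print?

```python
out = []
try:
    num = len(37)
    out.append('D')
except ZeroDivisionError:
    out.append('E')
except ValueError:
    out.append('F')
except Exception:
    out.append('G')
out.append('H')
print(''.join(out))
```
GH

TypeError not specifically caught, falls to Exception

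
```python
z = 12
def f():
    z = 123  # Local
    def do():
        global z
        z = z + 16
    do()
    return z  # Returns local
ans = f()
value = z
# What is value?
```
28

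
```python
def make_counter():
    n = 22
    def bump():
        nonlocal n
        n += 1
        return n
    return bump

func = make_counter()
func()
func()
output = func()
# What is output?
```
25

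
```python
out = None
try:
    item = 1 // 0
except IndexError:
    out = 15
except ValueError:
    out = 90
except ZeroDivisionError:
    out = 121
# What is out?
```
121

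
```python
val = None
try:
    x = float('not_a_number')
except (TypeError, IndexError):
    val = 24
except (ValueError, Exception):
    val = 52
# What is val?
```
52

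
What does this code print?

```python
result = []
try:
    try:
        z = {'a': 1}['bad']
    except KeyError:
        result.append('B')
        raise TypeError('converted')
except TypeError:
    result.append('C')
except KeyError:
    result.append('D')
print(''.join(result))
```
BC

New TypeError raised, caught by outer TypeError handler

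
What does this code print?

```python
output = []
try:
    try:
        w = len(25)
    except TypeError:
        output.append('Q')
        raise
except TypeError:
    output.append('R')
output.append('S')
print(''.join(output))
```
QRS

raise without argument re-raises current exception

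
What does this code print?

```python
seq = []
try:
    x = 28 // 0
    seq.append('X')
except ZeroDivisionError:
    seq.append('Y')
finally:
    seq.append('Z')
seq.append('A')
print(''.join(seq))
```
YZA

finally always runs, even after exception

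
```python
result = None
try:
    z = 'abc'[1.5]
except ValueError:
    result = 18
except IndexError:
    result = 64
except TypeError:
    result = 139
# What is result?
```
139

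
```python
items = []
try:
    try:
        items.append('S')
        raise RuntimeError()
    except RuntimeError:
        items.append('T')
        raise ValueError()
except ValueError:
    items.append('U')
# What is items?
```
['S', 'T', 'U']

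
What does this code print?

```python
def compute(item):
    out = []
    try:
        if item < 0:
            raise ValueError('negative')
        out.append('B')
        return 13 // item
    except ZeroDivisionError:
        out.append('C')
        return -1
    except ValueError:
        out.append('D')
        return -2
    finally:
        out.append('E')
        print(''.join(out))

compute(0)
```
BCE

item=0 causes ZeroDivisionError, caught, finally prints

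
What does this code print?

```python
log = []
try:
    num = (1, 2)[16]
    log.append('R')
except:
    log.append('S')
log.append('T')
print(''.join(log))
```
ST

Exception raised in try, caught by bare except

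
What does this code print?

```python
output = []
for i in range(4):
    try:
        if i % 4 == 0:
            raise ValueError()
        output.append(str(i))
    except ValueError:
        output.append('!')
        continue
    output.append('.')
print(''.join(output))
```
!1.2.3.

continue in except skips rest of loop body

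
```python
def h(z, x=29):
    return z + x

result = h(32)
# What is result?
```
61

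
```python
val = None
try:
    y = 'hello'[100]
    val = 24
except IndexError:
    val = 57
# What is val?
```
57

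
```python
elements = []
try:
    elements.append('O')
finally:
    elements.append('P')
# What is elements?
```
['O', 'P']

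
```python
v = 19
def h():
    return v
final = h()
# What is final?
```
19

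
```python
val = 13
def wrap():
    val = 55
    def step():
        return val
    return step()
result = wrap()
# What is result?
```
55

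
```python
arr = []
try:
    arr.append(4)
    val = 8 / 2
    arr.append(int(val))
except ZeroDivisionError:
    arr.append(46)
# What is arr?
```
[4, 4]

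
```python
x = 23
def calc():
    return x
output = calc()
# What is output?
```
23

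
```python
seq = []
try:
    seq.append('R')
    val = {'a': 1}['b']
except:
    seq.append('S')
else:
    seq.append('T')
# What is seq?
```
['R', 'S']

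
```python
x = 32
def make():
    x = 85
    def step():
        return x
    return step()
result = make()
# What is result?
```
85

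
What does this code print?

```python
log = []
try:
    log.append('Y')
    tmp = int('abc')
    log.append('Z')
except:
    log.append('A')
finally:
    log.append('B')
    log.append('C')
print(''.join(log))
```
YABC

Code before exception runs, then except, then all of finally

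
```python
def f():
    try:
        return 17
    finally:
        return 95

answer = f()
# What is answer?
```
95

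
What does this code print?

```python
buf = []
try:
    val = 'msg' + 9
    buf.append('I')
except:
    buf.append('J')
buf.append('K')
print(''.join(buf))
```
JK

Exception raised in try, caught by bare except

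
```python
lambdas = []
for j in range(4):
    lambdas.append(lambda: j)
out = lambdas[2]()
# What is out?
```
3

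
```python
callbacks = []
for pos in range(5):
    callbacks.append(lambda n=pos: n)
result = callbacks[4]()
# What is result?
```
4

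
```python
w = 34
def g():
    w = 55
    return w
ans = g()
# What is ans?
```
55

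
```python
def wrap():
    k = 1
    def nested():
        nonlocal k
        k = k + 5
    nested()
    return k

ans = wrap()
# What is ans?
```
6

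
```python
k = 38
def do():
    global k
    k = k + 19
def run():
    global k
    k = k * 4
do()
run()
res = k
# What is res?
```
228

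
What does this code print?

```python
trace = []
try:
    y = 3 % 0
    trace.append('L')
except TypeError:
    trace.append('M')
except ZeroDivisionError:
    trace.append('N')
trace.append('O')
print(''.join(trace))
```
NO

ZeroDivisionError is caught by its specific handler, not TypeError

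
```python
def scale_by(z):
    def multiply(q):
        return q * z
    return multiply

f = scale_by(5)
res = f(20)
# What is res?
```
100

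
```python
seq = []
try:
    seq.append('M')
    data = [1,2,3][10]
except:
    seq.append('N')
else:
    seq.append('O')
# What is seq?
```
['M', 'N']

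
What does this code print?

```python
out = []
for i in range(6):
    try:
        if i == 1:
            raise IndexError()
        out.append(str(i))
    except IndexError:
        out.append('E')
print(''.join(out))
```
0E2345

Exception on i=1 caught, loop continues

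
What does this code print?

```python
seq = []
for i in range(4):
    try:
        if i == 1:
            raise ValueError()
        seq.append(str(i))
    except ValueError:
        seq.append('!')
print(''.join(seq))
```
0!23

Exception on i=1 caught, loop continues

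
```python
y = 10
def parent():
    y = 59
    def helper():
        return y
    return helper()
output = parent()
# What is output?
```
59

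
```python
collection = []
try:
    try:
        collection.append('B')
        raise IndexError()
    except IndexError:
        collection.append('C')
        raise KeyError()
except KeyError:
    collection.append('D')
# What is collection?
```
['B', 'C', 'D']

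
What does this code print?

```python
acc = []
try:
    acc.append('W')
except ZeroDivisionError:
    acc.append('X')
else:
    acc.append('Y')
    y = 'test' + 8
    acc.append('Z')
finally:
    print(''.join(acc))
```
WY

Try succeeds, else appends 'Y', TypeError in else is uncaught, finally prints before exception propagates ('Z' never appended)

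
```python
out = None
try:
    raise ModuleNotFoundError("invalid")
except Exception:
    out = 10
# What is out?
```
10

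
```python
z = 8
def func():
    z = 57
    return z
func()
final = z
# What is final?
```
8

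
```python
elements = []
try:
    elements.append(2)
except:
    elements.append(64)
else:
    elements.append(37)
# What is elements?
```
[2, 37]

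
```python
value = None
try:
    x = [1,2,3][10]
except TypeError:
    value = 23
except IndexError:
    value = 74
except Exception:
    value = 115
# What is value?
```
74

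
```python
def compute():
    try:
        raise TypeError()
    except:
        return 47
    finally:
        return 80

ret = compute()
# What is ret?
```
80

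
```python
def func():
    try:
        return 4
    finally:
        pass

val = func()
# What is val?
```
4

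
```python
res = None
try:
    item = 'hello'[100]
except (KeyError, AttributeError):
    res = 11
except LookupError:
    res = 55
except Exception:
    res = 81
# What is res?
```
55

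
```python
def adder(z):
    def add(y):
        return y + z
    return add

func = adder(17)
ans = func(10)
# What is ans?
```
27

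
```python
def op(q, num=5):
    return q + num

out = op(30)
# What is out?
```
35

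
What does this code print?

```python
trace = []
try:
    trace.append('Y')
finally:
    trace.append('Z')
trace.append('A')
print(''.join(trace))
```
YZA

try/finally without except, no exception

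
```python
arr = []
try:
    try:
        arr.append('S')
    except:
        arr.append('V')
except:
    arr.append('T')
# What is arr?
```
['S']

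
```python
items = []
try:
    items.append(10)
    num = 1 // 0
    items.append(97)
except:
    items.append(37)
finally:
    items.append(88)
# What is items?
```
[10, 37, 88]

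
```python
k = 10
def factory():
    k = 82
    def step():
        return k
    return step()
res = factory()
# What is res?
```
82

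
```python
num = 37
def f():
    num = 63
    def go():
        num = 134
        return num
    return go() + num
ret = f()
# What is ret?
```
197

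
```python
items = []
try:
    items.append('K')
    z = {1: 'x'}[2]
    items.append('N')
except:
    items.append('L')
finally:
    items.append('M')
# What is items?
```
['K', 'L', 'M']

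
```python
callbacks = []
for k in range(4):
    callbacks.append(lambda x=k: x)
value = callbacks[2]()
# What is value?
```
2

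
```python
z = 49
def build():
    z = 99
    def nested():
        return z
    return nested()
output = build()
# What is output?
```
99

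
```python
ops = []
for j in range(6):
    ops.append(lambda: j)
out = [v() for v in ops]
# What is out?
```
[5, 5, 5, 5, 5, 5]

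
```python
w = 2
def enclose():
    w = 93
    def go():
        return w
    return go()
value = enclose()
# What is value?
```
93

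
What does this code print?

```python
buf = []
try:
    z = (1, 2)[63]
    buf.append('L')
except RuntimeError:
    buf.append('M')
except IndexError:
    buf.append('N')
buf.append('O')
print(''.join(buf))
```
NO

IndexError is caught by its specific handler, not RuntimeError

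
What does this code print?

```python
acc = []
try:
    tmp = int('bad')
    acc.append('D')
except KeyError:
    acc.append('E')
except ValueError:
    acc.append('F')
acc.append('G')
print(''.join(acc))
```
FG

ValueError is caught by its specific handler, not KeyError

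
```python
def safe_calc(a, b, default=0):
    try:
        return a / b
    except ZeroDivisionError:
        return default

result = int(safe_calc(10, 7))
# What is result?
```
1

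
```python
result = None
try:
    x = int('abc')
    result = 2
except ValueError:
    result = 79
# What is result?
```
79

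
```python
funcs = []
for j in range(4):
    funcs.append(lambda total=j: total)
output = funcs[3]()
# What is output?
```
3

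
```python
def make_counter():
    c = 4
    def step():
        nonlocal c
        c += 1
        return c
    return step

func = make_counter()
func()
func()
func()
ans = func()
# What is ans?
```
8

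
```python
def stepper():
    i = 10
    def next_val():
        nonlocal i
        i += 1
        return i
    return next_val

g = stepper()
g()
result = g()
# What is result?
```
12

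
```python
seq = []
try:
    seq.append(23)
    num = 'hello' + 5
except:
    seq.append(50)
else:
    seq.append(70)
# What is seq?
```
[23, 50]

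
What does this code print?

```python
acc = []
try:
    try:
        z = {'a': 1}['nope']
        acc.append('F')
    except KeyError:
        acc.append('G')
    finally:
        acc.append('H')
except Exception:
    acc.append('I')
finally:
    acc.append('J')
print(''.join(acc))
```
GHJ

Both finally blocks run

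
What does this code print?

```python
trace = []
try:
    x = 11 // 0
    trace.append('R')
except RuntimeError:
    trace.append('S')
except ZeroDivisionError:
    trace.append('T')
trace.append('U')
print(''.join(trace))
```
TU

ZeroDivisionError is caught by its specific handler, not RuntimeError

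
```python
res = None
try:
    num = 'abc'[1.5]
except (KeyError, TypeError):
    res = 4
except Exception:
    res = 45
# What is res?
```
4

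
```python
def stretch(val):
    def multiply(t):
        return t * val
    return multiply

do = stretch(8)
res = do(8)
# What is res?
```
64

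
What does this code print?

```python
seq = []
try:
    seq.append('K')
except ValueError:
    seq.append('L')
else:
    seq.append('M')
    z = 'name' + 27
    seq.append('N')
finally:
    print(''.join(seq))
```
KM

Try succeeds, else appends 'M', TypeError in else is uncaught, finally prints before exception propagates ('N' never appended)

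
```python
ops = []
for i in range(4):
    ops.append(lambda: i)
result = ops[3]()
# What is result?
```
3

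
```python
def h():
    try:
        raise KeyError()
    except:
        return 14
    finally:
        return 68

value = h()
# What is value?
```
68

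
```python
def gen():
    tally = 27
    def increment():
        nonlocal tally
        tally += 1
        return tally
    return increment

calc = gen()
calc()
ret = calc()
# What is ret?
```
29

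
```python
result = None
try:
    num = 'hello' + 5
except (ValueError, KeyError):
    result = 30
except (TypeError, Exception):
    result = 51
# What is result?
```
51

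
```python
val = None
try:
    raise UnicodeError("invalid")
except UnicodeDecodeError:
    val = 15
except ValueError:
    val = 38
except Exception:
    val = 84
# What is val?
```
38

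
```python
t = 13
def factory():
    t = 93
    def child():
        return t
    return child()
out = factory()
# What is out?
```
93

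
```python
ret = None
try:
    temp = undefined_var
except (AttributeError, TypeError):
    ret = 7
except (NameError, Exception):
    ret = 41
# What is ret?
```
41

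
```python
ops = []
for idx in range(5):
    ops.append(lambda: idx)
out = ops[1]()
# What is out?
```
4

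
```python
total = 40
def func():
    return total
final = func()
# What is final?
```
40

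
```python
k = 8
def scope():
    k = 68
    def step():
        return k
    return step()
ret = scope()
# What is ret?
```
68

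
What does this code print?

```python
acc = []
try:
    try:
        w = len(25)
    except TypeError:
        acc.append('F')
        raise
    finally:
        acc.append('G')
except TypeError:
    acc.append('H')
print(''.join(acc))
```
FGH

finally runs before re-raised exception propagates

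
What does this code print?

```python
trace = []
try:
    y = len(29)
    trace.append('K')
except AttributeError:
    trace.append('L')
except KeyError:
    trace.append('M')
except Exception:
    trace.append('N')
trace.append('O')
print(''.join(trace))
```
NO

TypeError not specifically caught, falls to Exception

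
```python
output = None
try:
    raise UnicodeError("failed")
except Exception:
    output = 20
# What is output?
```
20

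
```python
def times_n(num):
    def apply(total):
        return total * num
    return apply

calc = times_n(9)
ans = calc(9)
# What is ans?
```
81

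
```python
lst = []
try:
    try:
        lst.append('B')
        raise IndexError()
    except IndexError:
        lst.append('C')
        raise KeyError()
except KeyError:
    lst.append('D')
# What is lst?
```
['B', 'C', 'D']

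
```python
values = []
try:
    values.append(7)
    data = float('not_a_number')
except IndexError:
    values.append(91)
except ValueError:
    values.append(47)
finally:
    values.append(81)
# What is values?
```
[7, 47, 81]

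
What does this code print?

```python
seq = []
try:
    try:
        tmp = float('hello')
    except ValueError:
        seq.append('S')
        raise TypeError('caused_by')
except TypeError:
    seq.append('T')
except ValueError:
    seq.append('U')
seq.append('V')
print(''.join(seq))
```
STV

TypeError raised and caught, original ValueError not re-raised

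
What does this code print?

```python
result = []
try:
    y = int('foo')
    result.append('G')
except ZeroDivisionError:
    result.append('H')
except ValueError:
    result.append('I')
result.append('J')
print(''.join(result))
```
IJ

ValueError is caught by its specific handler, not ZeroDivisionError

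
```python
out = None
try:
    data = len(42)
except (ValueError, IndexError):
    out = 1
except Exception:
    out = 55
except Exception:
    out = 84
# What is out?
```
55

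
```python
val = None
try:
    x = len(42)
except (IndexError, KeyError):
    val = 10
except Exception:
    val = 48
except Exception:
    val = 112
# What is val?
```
48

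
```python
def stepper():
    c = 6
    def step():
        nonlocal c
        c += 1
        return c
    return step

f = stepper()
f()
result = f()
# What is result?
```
8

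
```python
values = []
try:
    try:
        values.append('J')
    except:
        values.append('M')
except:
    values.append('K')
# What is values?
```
['J']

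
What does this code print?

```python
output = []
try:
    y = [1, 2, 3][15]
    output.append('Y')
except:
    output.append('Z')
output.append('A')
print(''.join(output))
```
ZA

Exception raised in try, caught by bare except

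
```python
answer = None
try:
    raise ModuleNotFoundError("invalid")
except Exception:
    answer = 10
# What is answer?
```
10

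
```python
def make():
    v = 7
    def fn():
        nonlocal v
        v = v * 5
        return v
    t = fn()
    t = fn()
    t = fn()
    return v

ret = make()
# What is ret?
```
875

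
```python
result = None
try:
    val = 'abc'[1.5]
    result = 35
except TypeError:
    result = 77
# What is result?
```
77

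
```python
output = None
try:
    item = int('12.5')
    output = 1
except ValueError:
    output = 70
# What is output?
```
70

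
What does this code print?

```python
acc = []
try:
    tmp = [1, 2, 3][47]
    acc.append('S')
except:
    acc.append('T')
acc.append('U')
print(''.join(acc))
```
TU

Exception raised in try, caught by bare except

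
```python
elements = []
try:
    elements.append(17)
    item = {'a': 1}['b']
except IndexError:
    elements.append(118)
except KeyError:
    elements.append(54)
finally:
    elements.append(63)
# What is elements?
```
[17, 54, 63]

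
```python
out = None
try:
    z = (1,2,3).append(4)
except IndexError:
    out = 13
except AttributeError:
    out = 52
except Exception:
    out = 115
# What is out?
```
52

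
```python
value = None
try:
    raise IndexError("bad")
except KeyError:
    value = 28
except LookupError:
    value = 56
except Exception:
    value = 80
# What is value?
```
56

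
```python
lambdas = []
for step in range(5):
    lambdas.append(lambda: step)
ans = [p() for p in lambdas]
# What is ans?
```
[4, 4, 4, 4, 4]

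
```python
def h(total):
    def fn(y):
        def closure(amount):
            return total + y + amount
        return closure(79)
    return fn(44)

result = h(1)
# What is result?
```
124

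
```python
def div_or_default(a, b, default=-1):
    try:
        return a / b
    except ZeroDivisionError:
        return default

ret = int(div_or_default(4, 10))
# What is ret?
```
0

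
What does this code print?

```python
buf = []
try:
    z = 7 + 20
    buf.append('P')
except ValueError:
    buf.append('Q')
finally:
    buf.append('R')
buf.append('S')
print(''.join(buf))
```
PRS

finally runs after normal execution too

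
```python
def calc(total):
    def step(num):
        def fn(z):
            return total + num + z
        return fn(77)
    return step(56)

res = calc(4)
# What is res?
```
137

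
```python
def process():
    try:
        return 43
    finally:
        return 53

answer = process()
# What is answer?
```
53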